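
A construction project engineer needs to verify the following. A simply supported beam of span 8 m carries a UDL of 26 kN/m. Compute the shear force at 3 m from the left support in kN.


R_A = w * L / 2 = 26 * 8 / 2 = 104.0 kN
V(x) = R_A - w * x = 104.0 - 26 * 3
= 26.0 kN

26.0 kN


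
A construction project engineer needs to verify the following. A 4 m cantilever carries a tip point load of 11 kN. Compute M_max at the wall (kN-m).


For a cantilever with a point load at the free end:
M_max = P * L = 11 * 4 = 44 kN-m

44 kN-m


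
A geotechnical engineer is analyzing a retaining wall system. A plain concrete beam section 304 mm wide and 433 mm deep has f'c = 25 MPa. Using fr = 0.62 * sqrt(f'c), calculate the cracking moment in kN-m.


fr = 0.62 * sqrt(25) = 0.62 * 5.0 = 3.1 MPa
I = 304 * 433^3 / 12 = 2056629337.33 mm^4
y_t = 216.5 mm
M_cr = fr * I / y_t = 3.1 * 2056629337.33 / 216.5 N-mm
= 29.4483 kN-m

29.4483 kN-m


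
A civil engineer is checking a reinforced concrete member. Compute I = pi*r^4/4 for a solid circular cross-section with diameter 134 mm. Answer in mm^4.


r = d / 2 = 134 / 2 = 67.0 mm
I = pi * r^4 / 4 = pi * 67.0^4 / 4
= 15826653.42 mm^4

15826653.42 mm^4


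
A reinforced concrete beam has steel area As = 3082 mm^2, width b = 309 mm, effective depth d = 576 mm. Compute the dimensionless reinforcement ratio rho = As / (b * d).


rho = As / (b * d)
= 3082 / (309 * 576)
= 3082 / 177984
= 0.017316 (dimensionless)

0.017316 (dimensionless)


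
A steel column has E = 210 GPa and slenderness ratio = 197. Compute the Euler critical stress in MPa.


sigma_cr = pi^2 * E / lambda^2
= 9.8696 * 210000.0 / 197^2
= 9.8696 * 210000.0 / 38809
= 53.4056 MPa

53.4056 MPa


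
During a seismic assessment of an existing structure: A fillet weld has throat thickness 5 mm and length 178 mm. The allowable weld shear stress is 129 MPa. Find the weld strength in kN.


Strength = throat * length * allowable stress
= 5 * 178 * 129 N
= 114810 N
= 114.81 kN

114.81 kN


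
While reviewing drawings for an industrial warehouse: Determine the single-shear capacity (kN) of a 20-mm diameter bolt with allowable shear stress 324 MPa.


A = pi * d^2 / 4 = pi * 20^2 / 4 = 314.1593 mm^2
V = f_v * A / 1000 = 324 * 314.1593 / 1000
= 101.7876 kN

101.7876 kN


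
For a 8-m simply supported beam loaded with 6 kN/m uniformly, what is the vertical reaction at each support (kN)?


Total load = w * L = 6 * 8 = 48 kN
By symmetry, each reaction R = total / 2 = 48 / 2 = 24.0 kN

24.0 kN


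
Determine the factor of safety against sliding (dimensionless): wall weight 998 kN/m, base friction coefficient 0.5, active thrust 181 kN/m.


Resisting force = mu * W = 0.5 * 998 = 499.0 kN/m
FOS = Resisting / Driving = 499.0 / 181
= 2.7569 (dimensionless)

2.7569 (dimensionless)


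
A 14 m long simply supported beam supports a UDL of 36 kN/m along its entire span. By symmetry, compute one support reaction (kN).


Total load = w * L = 36 * 14 = 504 kN
By symmetry, each reaction R = total / 2 = 504 / 2 = 252.0 kN

252.0 kN


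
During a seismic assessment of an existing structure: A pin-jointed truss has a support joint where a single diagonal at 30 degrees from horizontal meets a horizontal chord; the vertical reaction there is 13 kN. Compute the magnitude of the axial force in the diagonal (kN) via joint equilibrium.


At the joint, only the diagonal has a vertical component, so vertical equilibrium gives:
F * sin(30) = 13
F = 13 / sin(30)
= 13 / 0.5
= 26.0 kN

26.0 kN


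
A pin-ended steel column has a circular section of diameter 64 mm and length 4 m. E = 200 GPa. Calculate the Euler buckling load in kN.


I = pi * d^4 / 64 = 823549.66 mm^4
L = 4000.0 mm
P_cr = pi^2 * E * I / L^2
= 9.8696 * 200000.0 * 823549.66 / 4000.0^2
= 101601.37 N = 101.6014 kN

101.6014 kN


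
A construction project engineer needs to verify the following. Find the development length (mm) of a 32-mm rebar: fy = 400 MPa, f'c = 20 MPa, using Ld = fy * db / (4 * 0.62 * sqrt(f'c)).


Ld = (fy * db) / (4 * 0.62 * sqrt(f'c))
= (400 * 32) / (4 * 0.62 * sqrt(20))
= 12800 / 11.0909
= 1154.1 mm

1154.1 mm


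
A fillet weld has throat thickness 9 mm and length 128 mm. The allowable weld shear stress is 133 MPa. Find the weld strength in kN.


Strength = throat * length * allowable stress
= 9 * 128 * 133 N
= 153216 N
= 153.22 kN

153.22 kN


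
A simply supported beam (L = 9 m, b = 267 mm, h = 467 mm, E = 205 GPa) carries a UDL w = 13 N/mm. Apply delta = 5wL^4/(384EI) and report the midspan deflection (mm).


I = 267 * 467^3 / 12 = 2266108276.75 mm^4
L = 9000.0 mm, w = 13 N/mm, E = 205000.0 MPa
delta = 5 * w * L^4 / (384 * E * I)
= 5 * 13 * 9000.0^4 / (384 * 205000.0 * 2266108276.75)
= 2.3907 mm

2.3907 mm


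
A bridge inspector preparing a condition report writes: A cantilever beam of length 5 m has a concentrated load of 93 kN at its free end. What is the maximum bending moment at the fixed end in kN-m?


For a cantilever with a point load at the free end:
M_max = P * L = 93 * 5 = 465 kN-m

465 kN-m


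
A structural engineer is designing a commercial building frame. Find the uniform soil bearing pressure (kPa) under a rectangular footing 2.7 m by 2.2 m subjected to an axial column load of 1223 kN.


A = 2.7 * 2.2 = 5.94 m^2
q = P / A = 1223 / 5.94
= 205.8923 kPa

205.8923 kPa


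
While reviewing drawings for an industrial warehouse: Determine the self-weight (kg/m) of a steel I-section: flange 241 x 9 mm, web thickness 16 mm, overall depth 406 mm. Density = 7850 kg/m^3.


A_flanges = 2 * 241 * 9 = 4338 mm^2
A_web = (406 - 2 * 9) * 16 = 6208 mm^2
A_total = 4338 + 6208 = 10546 mm^2 = 0.010546 m^2
Weight = rho * A = 7850 * 0.010546 = 82.7861 kg/m

82.7861 kg/m


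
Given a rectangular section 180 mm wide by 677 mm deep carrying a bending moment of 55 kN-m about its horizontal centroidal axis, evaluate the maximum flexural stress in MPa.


I = b * h^3 / 12 = 180 * 677^3 / 12 = 4654330995.0 mm^4
y = h / 2 = 677 / 2 = 338.5 mm
M = 55 kN-m = 55000000.0 N-mm
sigma = M * y / I = 55000000.0 * 338.5 / 4654330995.0
= 4.0 MPa

4.0 MPa


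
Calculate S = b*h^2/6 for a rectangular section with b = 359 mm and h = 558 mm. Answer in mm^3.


S = b * h^2 / 6
= 359 * 558^2 / 6
= 359 * 311364 / 6
= 18629946.0 mm^3

18629946.0 mm^3


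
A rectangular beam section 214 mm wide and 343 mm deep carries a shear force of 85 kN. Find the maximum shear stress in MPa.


A = b * h = 214 * 343 = 73402 mm^2
V = 85 kN = 85000.0 N
tau_max = 1.5 * V / A = 1.5 * 85000.0 / 73402
= 1.737 MPa

1.737 MPa


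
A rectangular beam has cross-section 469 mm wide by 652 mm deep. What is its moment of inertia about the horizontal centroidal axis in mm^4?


I = b * h^3 / 12
= 469 * 652^3 / 12
= 469 * 277167808 / 12
= 10832641829.33 mm^4

10832641829.33 mm^4


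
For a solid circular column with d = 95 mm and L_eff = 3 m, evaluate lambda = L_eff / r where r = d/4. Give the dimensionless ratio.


Radius of gyration r = d / 4 = 95 / 4 = 23.75 mm
L_eff = 3000.0 mm
Slenderness ratio = L / r = 3000.0 / 23.75 = 126.32 (dimensionless)

126.32 (dimensionless)


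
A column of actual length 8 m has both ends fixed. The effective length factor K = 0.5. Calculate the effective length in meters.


L_eff = K * L
= 0.5 * 8
= 4.0 m

4.0 m


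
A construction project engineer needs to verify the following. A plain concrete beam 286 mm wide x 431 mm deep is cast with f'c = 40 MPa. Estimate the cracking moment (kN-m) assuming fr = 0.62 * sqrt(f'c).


fr = 0.62 * sqrt(40) = 0.62 * 6.3246 = 3.9212 MPa
I = 286 * 431^3 / 12 = 1908167952.17 mm^4
y_t = 215.5 mm
M_cr = fr * I / y_t = 3.9212 * 1908167952.17 / 215.5 N-mm
= 34.7209 kN-m

34.7209 kN-m


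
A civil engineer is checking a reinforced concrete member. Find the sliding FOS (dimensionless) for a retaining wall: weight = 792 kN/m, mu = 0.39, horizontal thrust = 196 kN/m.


Resisting force = mu * W = 0.39 * 792 = 308.88 kN/m
FOS = Resisting / Driving = 308.88 / 196
= 1.5759 (dimensionless)

1.5759 (dimensionless)


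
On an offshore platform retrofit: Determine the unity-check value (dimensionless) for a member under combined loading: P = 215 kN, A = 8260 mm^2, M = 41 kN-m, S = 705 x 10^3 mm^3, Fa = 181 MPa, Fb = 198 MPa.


f_a = P / A = 215000.0 / 8260 = 26.0291 MPa
f_b = M / S = 41000000.0 / 705000.0 = 58.156 MPa
Ratio = f_a / Fa + f_b / Fb
= 26.0291 / 181 + 58.156 / 198
= 0.4375 (dimensionless)

0.4375 (dimensionless)


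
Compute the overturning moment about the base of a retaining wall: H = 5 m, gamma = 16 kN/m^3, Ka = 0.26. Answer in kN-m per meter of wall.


Pa = 0.5 * Ka * gamma * H^2
= 0.5 * 0.26 * 16 * 5^2
= 52.0 kN/m
Arm = H / 3 = 5 / 3 = 1.6667 m
Mo = Pa * arm = Pa * H / 3 = 52.0 * 5 / 3 = 86.6667 kN-m/m

86.6667 kN-m/m


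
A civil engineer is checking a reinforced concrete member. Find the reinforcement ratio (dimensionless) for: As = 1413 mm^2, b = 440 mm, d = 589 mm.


rho = As / (b * d)
= 1413 / (440 * 589)
= 1413 / 259160
= 0.005452 (dimensionless)

0.005452 (dimensionless)


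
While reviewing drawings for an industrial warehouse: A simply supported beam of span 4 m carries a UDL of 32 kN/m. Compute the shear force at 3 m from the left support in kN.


R_A = w * L / 2 = 32 * 4 / 2 = 64.0 kN
V(x) = R_A - w * x = 64.0 - 32 * 3
= -32.0 kN

-32.0 kN


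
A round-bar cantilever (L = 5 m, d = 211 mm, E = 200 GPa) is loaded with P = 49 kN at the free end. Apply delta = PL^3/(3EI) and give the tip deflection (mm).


I = pi * d^4 / 64 = pi * 211^4 / 64 = 97297060.54 mm^4
L = 5000.0 mm, P = 49000.0 N, E = 200000.0 MPa
delta = P * L^3 / (3 * E * I)
= 49000.0 * 5000.0^3 / (3 * 200000.0 * 97297060.54)
= 104.9192 mm

104.9192 mm


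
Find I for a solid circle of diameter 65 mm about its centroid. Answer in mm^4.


r = d / 2 = 65 / 2 = 32.5 mm
I = pi * r^4 / 4 = pi * 32.5^4 / 4
= 876240.51 mm^4

876240.51 mm^4


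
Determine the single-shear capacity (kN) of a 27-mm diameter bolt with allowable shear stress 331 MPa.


A = pi * d^2 / 4 = pi * 27^2 / 4 = 572.5553 mm^2
V = f_v * A / 1000 = 331 * 572.5553 / 1000
= 189.5158 kN

189.5158 kN


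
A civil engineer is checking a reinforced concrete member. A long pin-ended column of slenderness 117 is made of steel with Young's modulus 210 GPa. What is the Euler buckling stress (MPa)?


sigma_cr = pi^2 * E / lambda^2
= 9.8696 * 210000.0 / 117^2
= 9.8696 * 210000.0 / 13689
= 151.4075 MPa

151.4075 MPa


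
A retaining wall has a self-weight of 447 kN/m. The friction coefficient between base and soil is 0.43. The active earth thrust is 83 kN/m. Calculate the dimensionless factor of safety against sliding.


Resisting force = mu * W = 0.43 * 447 = 192.21 kN/m
FOS = Resisting / Driving = 192.21 / 83
= 2.3158 (dimensionless)

2.3158 (dimensionless)


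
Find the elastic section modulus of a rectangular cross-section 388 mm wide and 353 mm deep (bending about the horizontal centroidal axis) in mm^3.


S = b * h^2 / 6
= 388 * 353^2 / 6
= 388 * 124609 / 6
= 8058048.67 mm^3

8058048.67 mm^3


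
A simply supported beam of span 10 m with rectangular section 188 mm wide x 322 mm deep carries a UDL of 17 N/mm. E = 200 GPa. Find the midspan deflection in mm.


I = 188 * 322^3 / 12 = 523051218.67 mm^4
L = 10000.0 mm, w = 17 N/mm, E = 200000.0 MPa
delta = 5 * w * L^4 / (384 * E * I)
= 5 * 17 * 10000.0^4 / (384 * 200000.0 * 523051218.67)
= 21.1599 mm

21.1599 mm


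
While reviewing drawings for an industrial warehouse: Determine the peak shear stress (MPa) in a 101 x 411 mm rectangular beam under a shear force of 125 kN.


A = b * h = 101 * 411 = 41511 mm^2
V = 125 kN = 125000.0 N
tau_max = 1.5 * V / A = 1.5 * 125000.0 / 41511
= 4.5169 MPa

4.5169 MPa


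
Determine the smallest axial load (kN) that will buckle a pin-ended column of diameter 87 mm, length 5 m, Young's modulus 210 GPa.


I = pi * d^4 / 64 = 2812204.57 mm^4
L = 5000.0 mm
P_cr = pi^2 * E * I / L^2
= 9.8696 * 210000.0 * 2812204.57 / 5000.0^2
= 233144.91 N = 233.1449 kN

233.1449 kN


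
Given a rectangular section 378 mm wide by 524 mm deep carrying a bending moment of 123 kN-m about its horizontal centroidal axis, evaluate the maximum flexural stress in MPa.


I = b * h^3 / 12 = 378 * 524^3 / 12 = 4532151456.0 mm^4
y = h / 2 = 524 / 2 = 262.0 mm
M = 123 kN-m = 123000000.0 N-mm
sigma = M * y / I = 123000000.0 * 262.0 / 4532151456.0
= 7.11 MPa

7.11 MPa


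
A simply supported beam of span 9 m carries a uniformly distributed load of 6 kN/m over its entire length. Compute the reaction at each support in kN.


Total load = w * L = 6 * 9 = 54 kN
By symmetry, each reaction R = total / 2 = 54 / 2 = 27.0 kN

27.0 kN


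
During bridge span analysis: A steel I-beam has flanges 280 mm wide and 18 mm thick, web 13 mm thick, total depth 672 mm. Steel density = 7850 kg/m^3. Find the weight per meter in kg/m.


A_flanges = 2 * 280 * 18 = 10080 mm^2
A_web = (672 - 2 * 18) * 13 = 8268 mm^2
A_total = 10080 + 8268 = 18348 mm^2 = 0.018348 m^2
Weight = rho * A = 7850 * 0.018348 = 144.0318 kg/m

144.0318 kg/m


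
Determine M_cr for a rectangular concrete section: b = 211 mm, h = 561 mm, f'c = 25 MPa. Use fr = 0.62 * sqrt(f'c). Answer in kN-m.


fr = 0.62 * sqrt(25) = 0.62 * 5.0 = 3.1 MPa
I = 211 * 561^3 / 12 = 3104486624.25 mm^4
y_t = 280.5 mm
M_cr = fr * I / y_t = 3.1 * 3104486624.25 / 280.5 N-mm
= 34.3098 kN-m

34.3098 kN-m


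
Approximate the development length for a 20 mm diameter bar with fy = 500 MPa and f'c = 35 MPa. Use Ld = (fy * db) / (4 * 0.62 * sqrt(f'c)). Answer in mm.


Ld = (fy * db) / (4 * 0.62 * sqrt(f'c))
= (500 * 20) / (4 * 0.62 * sqrt(35))
= 10000 / 14.6719
= 681.58 mm

681.58 mm


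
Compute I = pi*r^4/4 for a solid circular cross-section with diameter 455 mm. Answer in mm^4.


r = d / 2 = 455 / 2 = 227.5 mm
I = pi * r^4 / 4 = pi * 227.5^4 / 4
= 2103853454.08 mm^4

2103853454.08 mm^4


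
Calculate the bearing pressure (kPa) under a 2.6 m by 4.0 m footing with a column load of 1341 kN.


A = 2.6 * 4.0 = 10.4 m^2
q = P / A = 1341 / 10.4
= 128.9423 kPa

128.9423 kPa


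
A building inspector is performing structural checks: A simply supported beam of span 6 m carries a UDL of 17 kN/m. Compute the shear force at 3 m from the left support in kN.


R_A = w * L / 2 = 17 * 6 / 2 = 51.0 kN
V(x) = R_A - w * x = 51.0 - 17 * 3
= 0.0 kN

0.0 kN


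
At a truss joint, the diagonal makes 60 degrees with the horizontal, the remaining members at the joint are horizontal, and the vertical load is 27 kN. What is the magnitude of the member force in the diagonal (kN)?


At the joint, only the diagonal has a vertical component, so vertical equilibrium gives:
F * sin(60) = 27
F = 27 / sin(60)
= 27 / 0.866025
= 31.18 kN

31.18 kN


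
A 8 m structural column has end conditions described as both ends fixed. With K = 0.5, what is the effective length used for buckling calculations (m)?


L_eff = K * L
= 0.5 * 8
= 4.0 m

4.0 m


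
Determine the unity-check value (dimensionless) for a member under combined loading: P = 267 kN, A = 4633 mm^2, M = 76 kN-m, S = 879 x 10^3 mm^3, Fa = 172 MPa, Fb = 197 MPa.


f_a = P / A = 267000.0 / 4633 = 57.63 MPa
f_b = M / S = 76000000.0 / 879000.0 = 86.4619 MPa
Ratio = f_a / Fa + f_b / Fb
= 57.63 / 172 + 86.4619 / 197
= 0.774 (dimensionless)

0.774 (dimensionless)


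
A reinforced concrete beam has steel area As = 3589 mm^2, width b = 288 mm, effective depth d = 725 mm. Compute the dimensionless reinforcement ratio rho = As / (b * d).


rho = As / (b * d)
= 3589 / (288 * 725)
= 3589 / 208800
= 0.017189 (dimensionless)

0.017189 (dimensionless)


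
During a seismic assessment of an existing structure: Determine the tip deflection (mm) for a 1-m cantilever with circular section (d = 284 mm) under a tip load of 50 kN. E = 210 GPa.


I = pi * d^4 / 64 = pi * 284^4 / 64 = 319332601.38 mm^4
L = 1000.0 mm, P = 50000.0 N, E = 210000.0 MPa
delta = P * L^3 / (3 * E * I)
= 50000.0 * 1000.0^3 / (3 * 210000.0 * 319332601.38)
= 0.2485 mm

0.2485 mm


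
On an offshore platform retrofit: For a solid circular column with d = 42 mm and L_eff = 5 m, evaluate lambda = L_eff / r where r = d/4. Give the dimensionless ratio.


Radius of gyration r = d / 4 = 42 / 4 = 10.5 mm
L_eff = 5000.0 mm
Slenderness ratio = L / r = 5000.0 / 10.5 = 476.19 (dimensionless)

476.19 (dimensionless)


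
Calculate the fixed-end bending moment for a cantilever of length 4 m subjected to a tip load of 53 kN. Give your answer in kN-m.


For a cantilever with a point load at the free end:
M_max = P * L = 53 * 4 = 212 kN-m

212 kN-m


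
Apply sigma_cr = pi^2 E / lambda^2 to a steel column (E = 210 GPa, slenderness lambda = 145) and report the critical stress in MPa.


sigma_cr = pi^2 * E / lambda^2
= 9.8696 * 210000.0 / 145^2
= 9.8696 * 210000.0 / 21025
= 98.5787 MPa

98.5787 MPa


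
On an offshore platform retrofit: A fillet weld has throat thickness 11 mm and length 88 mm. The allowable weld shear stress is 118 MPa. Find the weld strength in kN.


Strength = throat * length * allowable stress
= 11 * 88 * 118 N
= 114224 N
= 114.22 kN

114.22 kN


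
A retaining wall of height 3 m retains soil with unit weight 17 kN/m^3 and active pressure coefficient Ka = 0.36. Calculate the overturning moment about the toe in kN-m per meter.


Pa = 0.5 * Ka * gamma * H^2
= 0.5 * 0.36 * 17 * 3^2
= 27.54 kN/m
Arm = H / 3 = 3 / 3 = 1.0 m
Mo = Pa * arm = Pa * H / 3 = 27.54 * 3 / 3 = 27.54 kN-m/m

27.54 kN-m/m


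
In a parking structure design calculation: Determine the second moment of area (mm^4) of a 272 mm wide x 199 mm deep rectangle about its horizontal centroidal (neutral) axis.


I = b * h^3 / 12
= 272 * 199^3 / 12
= 272 * 7880599 / 12
= 178626910.67 mm^4

178626910.67 mm^4


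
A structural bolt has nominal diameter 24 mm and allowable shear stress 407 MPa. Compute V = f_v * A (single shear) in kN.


A = pi * d^2 / 4 = pi * 24^2 / 4 = 452.3893 mm^2
V = f_v * A / 1000 = 407 * 452.3893 / 1000
= 184.1225 kN

184.1225 kN


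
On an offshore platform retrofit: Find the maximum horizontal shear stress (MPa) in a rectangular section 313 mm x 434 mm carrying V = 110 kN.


A = b * h = 313 * 434 = 135842 mm^2
V = 110 kN = 110000.0 N
tau_max = 1.5 * V / A = 1.5 * 110000.0 / 135842
= 1.2146 MPa

1.2146 MPa


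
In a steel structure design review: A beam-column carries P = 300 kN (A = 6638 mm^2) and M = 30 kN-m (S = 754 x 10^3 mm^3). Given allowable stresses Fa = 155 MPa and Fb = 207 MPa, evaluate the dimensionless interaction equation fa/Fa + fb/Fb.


f_a = P / A = 300000.0 / 6638 = 45.1943 MPa
f_b = M / S = 30000000.0 / 754000.0 = 39.7878 MPa
Ratio = f_a / Fa + f_b / Fb
= 45.1943 / 155 + 39.7878 / 207
= 0.4838 (dimensionless)

0.4838 (dimensionless)


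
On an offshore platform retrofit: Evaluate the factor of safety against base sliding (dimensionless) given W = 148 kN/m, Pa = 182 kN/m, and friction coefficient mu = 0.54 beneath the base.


Resisting force = mu * W = 0.54 * 148 = 79.92 kN/m
FOS = Resisting / Driving = 79.92 / 182
= 0.4391 (dimensionless)

0.4391 (dimensionless)


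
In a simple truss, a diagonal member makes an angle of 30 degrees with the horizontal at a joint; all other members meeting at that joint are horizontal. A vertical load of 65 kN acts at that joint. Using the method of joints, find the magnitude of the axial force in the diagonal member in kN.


At the joint, only the diagonal has a vertical component, so vertical equilibrium gives:
F * sin(30) = 65
F = 65 / sin(30)
= 65 / 0.5
= 130.0 kN

130.0 kN


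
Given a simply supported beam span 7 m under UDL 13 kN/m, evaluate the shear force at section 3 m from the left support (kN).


R_A = w * L / 2 = 13 * 7 / 2 = 45.5 kN
V(x) = R_A - w * x = 45.5 - 13 * 3
= 6.5 kN

6.5 kN


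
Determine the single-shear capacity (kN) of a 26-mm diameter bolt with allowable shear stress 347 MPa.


A = pi * d^2 / 4 = pi * 26^2 / 4 = 530.9292 mm^2
V = f_v * A / 1000 = 347 * 530.9292 / 1000
= 184.2324 kN

184.2324 kN


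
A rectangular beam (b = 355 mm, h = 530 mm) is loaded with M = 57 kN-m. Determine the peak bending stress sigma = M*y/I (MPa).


I = b * h^3 / 12 = 355 * 530^3 / 12 = 4404277916.67 mm^4
y = h / 2 = 530 / 2 = 265.0 mm
M = 57 kN-m = 57000000.0 N-mm
sigma = M * y / I = 57000000.0 * 265.0 / 4404277916.67
= 3.43 MPa

3.43 MPa


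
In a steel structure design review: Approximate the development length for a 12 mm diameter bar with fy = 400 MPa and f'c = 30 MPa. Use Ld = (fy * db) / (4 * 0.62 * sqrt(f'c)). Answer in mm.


Ld = (fy * db) / (4 * 0.62 * sqrt(f'c))
= (400 * 12) / (4 * 0.62 * sqrt(30))
= 4800 / 13.5835
= 353.37 mm

353.37 mm


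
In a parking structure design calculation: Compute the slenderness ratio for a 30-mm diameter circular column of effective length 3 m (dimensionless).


Radius of gyration r = d / 4 = 30 / 4 = 7.5 mm
L_eff = 3000.0 mm
Slenderness ratio = L / r = 3000.0 / 7.5 = 400.0 (dimensionless)

400.0 (dimensionless)


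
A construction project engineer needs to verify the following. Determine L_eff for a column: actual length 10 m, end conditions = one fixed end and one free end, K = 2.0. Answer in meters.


L_eff = K * L
= 2.0 * 10
= 20.0 m

20.0 m


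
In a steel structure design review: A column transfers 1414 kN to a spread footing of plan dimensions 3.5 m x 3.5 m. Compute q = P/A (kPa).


A = 3.5 * 3.5 = 12.25 m^2
q = P / A = 1414 / 12.25
= 115.4286 kPa

115.4286 kPa


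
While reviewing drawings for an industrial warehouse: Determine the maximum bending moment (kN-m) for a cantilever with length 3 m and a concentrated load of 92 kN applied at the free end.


For a cantilever with a point load at the free end:
M_max = P * L = 92 * 3 = 276 kN-m

276 kN-m


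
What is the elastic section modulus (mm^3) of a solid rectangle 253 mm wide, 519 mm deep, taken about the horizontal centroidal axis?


S = b * h^2 / 6
= 253 * 519^2 / 6
= 253 * 269361 / 6
= 11358055.5 mm^3

11358055.5 mm^3


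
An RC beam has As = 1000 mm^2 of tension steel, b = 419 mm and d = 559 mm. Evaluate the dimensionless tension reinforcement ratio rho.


rho = As / (b * d)
= 1000 / (419 * 559)
= 1000 / 234221
= 0.004269 (dimensionless)

0.004269 (dimensionless)


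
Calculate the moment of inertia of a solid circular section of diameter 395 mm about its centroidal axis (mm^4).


r = d / 2 = 395 / 2 = 197.5 mm
I = pi * r^4 / 4 = pi * 197.5^4 / 4
= 1194973518.81 mm^4

1194973518.81 mm^4


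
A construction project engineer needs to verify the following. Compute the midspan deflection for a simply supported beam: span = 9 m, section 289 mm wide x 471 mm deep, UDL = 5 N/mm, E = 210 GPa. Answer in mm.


I = 289 * 471^3 / 12 = 2516397923.25 mm^4
L = 9000.0 mm, w = 5 N/mm, E = 210000.0 MPa
delta = 5 * w * L^4 / (384 * E * I)
= 5 * 5 * 9000.0^4 / (384 * 210000.0 * 2516397923.25)
= 0.8083 mm

0.8083 mm


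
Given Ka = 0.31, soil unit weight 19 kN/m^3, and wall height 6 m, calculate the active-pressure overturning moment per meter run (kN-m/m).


Pa = 0.5 * Ka * gamma * H^2
= 0.5 * 0.31 * 19 * 6^2
= 106.02 kN/m
Arm = H / 3 = 6 / 3 = 2.0 m
Mo = Pa * arm = Pa * H / 3 = 106.02 * 6 / 3 = 212.04 kN-m/m

212.04 kN-m/m


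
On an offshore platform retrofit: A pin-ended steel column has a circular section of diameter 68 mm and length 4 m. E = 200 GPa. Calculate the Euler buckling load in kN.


I = pi * d^4 / 64 = 1049555.84 mm^4
L = 4000.0 mm
P_cr = pi^2 * E * I / L^2
= 9.8696 * 200000.0 * 1049555.84 / 4000.0^2
= 129483.76 N = 129.4838 kN

129.4838 kN


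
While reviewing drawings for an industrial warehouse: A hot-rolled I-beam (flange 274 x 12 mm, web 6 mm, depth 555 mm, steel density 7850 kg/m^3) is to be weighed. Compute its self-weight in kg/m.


A_flanges = 2 * 274 * 12 = 6576 mm^2
A_web = (555 - 2 * 12) * 6 = 3186 mm^2
A_total = 6576 + 3186 = 9762 mm^2 = 0.009762 m^2
Weight = rho * A = 7850 * 0.009762 = 76.6317 kg/m

76.6317 kg/m


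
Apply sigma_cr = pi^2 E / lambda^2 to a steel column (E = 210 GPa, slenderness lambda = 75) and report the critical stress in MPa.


sigma_cr = pi^2 * E / lambda^2
= 9.8696 * 210000.0 / 75^2
= 9.8696 * 210000.0 / 5625
= 368.4652 MPa

368.4652 MPa


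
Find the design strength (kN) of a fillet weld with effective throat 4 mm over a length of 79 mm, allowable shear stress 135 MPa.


Strength = throat * length * allowable stress
= 4 * 79 * 135 N
= 42660 N
= 42.66 kN

42.66 kN


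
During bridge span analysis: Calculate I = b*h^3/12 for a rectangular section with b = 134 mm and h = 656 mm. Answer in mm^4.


I = b * h^3 / 12
= 134 * 656^3 / 12
= 134 * 282300416 / 12
= 3152354645.33 mm^4

3152354645.33 mm^4


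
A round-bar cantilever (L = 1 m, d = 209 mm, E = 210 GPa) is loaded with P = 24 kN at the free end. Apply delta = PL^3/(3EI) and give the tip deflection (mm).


I = pi * d^4 / 64 = pi * 209^4 / 64 = 93660191.87 mm^4
L = 1000.0 mm, P = 24000.0 N, E = 210000.0 MPa
delta = P * L^3 / (3 * E * I)
= 24000.0 * 1000.0^3 / (3 * 210000.0 * 93660191.87)
= 0.4067 mm

0.4067 mm


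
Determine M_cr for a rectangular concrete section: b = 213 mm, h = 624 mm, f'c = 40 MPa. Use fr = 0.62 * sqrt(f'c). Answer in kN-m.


fr = 0.62 * sqrt(40) = 0.62 * 6.3246 = 3.9212 MPa
I = 213 * 624^3 / 12 = 4312728576.0 mm^4
y_t = 312.0 mm
M_cr = fr * I / y_t = 3.9212 * 4312728576.0 / 312.0 N-mm
= 54.2025 kN-m

54.2025 kN-m


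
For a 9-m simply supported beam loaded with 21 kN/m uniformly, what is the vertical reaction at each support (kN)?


Total load = w * L = 21 * 9 = 189 kN
By symmetry, each reaction R = total / 2 = 189 / 2 = 94.5 kN

94.5 kN


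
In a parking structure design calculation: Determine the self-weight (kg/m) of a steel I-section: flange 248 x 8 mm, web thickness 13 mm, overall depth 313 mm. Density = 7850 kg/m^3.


A_flanges = 2 * 248 * 8 = 3968 mm^2
A_web = (313 - 2 * 8) * 13 = 3861 mm^2
A_total = 3968 + 3861 = 7829 mm^2 = 0.007829 m^2
Weight = rho * A = 7850 * 0.007829 = 61.4577 kg/m

61.4577 kg/m


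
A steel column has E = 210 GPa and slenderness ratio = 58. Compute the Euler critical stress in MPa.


sigma_cr = pi^2 * E / lambda^2
= 9.8696 * 210000.0 / 58^2
= 9.8696 * 210000.0 / 3364
= 616.1168 MPa

616.1168 MPa


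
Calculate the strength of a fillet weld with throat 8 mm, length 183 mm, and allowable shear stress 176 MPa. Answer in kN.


Strength = throat * length * allowable stress
= 8 * 183 * 176 N
= 257664 N
= 257.66 kN

257.66 kN


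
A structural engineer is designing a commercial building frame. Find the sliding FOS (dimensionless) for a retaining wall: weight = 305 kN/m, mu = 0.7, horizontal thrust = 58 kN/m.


Resisting force = mu * W = 0.7 * 305 = 213.5 kN/m
FOS = Resisting / Driving = 213.5 / 58
= 3.681 (dimensionless)

3.681 (dimensionless)


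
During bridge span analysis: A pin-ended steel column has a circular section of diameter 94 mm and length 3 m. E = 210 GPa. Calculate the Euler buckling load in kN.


I = pi * d^4 / 64 = 3832492.5 mm^4
L = 3000.0 mm
P_cr = pi^2 * E * I / L^2
= 9.8696 * 210000.0 * 3832492.5 / 3000.0^2
= 882587.65 N = 882.5876 kN

882.5876 kN


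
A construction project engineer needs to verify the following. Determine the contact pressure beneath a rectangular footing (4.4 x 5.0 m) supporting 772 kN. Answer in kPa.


A = 4.4 * 5.0 = 22.0 m^2
q = P / A = 772 / 22.0
= 35.0909 kPa

35.0909 kPa


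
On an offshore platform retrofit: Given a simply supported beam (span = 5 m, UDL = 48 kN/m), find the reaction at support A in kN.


Total load = w * L = 48 * 5 = 240 kN
By symmetry, each reaction R = total / 2 = 240 / 2 = 120.0 kN

120.0 kN


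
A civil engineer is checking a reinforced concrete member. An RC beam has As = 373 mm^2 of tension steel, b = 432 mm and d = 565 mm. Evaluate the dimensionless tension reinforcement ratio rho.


rho = As / (b * d)
= 373 / (432 * 565)
= 373 / 244080
= 0.001528 (dimensionless)

0.001528 (dimensionless)


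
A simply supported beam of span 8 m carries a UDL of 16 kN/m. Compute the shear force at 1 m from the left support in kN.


R_A = w * L / 2 = 16 * 8 / 2 = 64.0 kN
V(x) = R_A - w * x = 64.0 - 16 * 1
= 48.0 kN

48.0 kN


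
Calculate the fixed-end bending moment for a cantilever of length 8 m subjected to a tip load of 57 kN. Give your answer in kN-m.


For a cantilever with a point load at the free end:
M_max = P * L = 57 * 8 = 456 kN-m

456 kN-m


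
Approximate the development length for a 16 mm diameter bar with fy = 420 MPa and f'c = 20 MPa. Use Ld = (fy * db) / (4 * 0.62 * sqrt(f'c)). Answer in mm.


Ld = (fy * db) / (4 * 0.62 * sqrt(f'c))
= (420 * 16) / (4 * 0.62 * sqrt(20))
= 6720 / 11.0909
= 605.9 mm

605.9 mm


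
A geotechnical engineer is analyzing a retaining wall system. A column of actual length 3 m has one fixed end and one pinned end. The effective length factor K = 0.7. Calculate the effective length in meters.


L_eff = K * L
= 0.7 * 3
= 2.1 m

2.1 m


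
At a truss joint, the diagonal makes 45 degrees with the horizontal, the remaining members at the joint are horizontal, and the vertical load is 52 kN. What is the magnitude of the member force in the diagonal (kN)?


At the joint, only the diagonal has a vertical component, so vertical equilibrium gives:
F * sin(45) = 52
F = 52 / sin(45)
= 52 / 0.707107
= 73.54 kN

73.54 kN


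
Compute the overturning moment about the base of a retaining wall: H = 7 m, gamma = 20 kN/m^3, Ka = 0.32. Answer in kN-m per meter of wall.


Pa = 0.5 * Ka * gamma * H^2
= 0.5 * 0.32 * 20 * 7^2
= 156.8 kN/m
Arm = H / 3 = 7 / 3 = 2.3333 m
Mo = Pa * arm = Pa * H / 3 = 156.8 * 7 / 3 = 365.8667 kN-m/m

365.8667 kN-m/m


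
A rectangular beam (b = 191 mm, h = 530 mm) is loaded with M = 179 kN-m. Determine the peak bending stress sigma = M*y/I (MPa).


I = b * h^3 / 12 = 191 * 530^3 / 12 = 2369625583.33 mm^4
y = h / 2 = 530 / 2 = 265.0 mm
M = 179 kN-m = 179000000.0 N-mm
sigma = M * y / I = 179000000.0 * 265.0 / 2369625583.33
= 20.02 MPa

20.02 MPa


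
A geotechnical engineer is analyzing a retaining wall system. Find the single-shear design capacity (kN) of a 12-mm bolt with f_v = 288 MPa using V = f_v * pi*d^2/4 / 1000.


A = pi * d^2 / 4 = pi * 12^2 / 4 = 113.0973 mm^2
V = f_v * A / 1000 = 288 * 113.0973 / 1000
= 32.572 kN

32.572 kN


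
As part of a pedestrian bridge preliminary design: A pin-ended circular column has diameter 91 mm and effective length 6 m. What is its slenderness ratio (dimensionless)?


Radius of gyration r = d / 4 = 91 / 4 = 22.75 mm
L_eff = 6000.0 mm
Slenderness ratio = L / r = 6000.0 / 22.75 = 263.74 (dimensionless)

263.74 (dimensionless)


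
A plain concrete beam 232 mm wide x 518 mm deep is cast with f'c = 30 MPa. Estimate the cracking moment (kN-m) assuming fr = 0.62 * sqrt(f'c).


fr = 0.62 * sqrt(30) = 0.62 * 5.4772 = 3.3959 MPa
I = 232 * 518^3 / 12 = 2687175418.67 mm^4
y_t = 259.0 mm
M_cr = fr * I / y_t = 3.3959 * 2687175418.67 / 259.0 N-mm
= 35.2329 kN-m

35.2329 kN-m


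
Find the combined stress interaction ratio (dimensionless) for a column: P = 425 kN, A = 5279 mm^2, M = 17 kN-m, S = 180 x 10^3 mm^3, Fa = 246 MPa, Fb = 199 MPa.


f_a = P / A = 425000.0 / 5279 = 80.5077 MPa
f_b = M / S = 17000000.0 / 180000.0 = 94.4444 MPa
Ratio = f_a / Fa + f_b / Fb
= 80.5077 / 246 + 94.4444 / 199
= 0.8019 (dimensionless)

0.8019 (dimensionless)


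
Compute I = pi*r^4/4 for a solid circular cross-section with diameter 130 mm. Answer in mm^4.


r = d / 2 = 130 / 2 = 65.0 mm
I = pi * r^4 / 4 = pi * 65.0^4 / 4
= 14019848.09 mm^4

14019848.09 mm^4


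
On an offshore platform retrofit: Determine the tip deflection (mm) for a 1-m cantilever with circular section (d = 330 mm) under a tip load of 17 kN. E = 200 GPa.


I = pi * d^4 / 64 = pi * 330^4 / 64 = 582137609.58 mm^4
L = 1000.0 mm, P = 17000.0 N, E = 200000.0 MPa
delta = P * L^3 / (3 * E * I)
= 17000.0 * 1000.0^3 / (3 * 200000.0 * 582137609.58)
= 0.0487 mm

0.0487 mm


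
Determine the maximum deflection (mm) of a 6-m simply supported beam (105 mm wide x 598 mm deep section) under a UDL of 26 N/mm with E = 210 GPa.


I = 105 * 598^3 / 12 = 1871162930.0 mm^4
L = 6000.0 mm, w = 26 N/mm, E = 210000.0 MPa
delta = 5 * w * L^4 / (384 * E * I)
= 5 * 26 * 6000.0^4 / (384 * 210000.0 * 1871162930.0)
= 1.1166 mm

1.1166 mm


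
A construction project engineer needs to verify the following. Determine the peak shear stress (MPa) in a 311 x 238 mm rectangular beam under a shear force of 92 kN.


A = b * h = 311 * 238 = 74018 mm^2
V = 92 kN = 92000.0 N
tau_max = 1.5 * V / A = 1.5 * 92000.0 / 74018
= 1.8644 MPa

1.8644 MPa


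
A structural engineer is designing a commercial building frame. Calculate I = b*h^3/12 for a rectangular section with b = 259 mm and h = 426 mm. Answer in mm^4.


I = b * h^3 / 12
= 259 * 426^3 / 12
= 259 * 77308776 / 12
= 1668581082.0 mm^4

1668581082.0 mm^4


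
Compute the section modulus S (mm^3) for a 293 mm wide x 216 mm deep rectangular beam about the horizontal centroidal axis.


S = b * h^2 / 6
= 293 * 216^2 / 6
= 293 * 46656 / 6
= 2278368.0 mm^3

2278368.0 mm^3


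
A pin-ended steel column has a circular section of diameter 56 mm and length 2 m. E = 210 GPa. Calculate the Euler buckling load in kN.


I = pi * d^4 / 64 = 482749.69 mm^4
L = 2000.0 mm
P_cr = pi^2 * E * I / L^2
= 9.8696 * 210000.0 * 482749.69 / 2000.0^2
= 250138.8 N = 250.1388 kN

250.1388 kN


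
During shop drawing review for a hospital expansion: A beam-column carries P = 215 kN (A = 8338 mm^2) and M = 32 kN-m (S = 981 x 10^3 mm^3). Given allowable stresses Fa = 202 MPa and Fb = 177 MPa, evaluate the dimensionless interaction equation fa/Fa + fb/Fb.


f_a = P / A = 215000.0 / 8338 = 25.7856 MPa
f_b = M / S = 32000000.0 / 981000.0 = 32.6198 MPa
Ratio = f_a / Fa + f_b / Fb
= 25.7856 / 202 + 32.6198 / 177
= 0.3119 (dimensionless)

0.3119 (dimensionless)


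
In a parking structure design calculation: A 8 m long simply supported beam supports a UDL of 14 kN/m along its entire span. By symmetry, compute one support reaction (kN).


Total load = w * L = 14 * 8 = 112 kN
By symmetry, each reaction R = total / 2 = 112 / 2 = 56.0 kN

56.0 kN


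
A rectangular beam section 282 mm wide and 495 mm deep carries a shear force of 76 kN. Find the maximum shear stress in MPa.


A = b * h = 282 * 495 = 139590 mm^2
V = 76 kN = 76000.0 N
tau_max = 1.5 * V / A = 1.5 * 76000.0 / 139590
= 0.8167 MPa

0.8167 MPa


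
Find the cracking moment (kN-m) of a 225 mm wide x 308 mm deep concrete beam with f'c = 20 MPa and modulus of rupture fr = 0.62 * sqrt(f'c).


fr = 0.62 * sqrt(20) = 0.62 * 4.4721 = 2.7727 MPa
I = 225 * 308^3 / 12 = 547839600.0 mm^4
y_t = 154.0 mm
M_cr = fr * I / y_t = 2.7727 * 547839600.0 / 154.0 N-mm
= 9.8637 kN-m

9.8637 kN-m


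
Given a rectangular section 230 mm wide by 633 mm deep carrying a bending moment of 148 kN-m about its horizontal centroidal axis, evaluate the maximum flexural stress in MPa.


I = b * h^3 / 12 = 230 * 633^3 / 12 = 4861359292.5 mm^4
y = h / 2 = 633 / 2 = 316.5 mm
M = 148 kN-m = 148000000.0 N-mm
sigma = M * y / I = 148000000.0 * 316.5 / 4861359292.5
= 9.64 MPa

9.64 MPa


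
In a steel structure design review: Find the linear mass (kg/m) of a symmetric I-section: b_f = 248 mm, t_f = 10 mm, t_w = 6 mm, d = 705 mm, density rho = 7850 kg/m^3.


A_flanges = 2 * 248 * 10 = 4960 mm^2
A_web = (705 - 2 * 10) * 6 = 4110 mm^2
A_total = 4960 + 4110 = 9070 mm^2 = 0.009070 m^2
Weight = rho * A = 7850 * 0.009070 = 71.1995 kg/m

71.1995 kg/m


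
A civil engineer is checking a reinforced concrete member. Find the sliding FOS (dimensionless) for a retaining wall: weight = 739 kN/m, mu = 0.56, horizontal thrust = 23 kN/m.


Resisting force = mu * W = 0.56 * 739 = 413.84 kN/m
FOS = Resisting / Driving = 413.84 / 23
= 17.993 (dimensionless)

17.993 (dimensionless)


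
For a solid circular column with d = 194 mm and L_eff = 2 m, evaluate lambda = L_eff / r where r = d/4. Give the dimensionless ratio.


Radius of gyration r = d / 4 = 194 / 4 = 48.5 mm
L_eff = 2000.0 mm
Slenderness ratio = L / r = 2000.0 / 48.5 = 41.24 (dimensionless)

41.24 (dimensionless)


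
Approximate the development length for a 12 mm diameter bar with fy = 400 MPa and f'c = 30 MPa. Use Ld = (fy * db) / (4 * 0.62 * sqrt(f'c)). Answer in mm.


Ld = (fy * db) / (4 * 0.62 * sqrt(f'c))
= (400 * 12) / (4 * 0.62 * sqrt(30))
= 4800 / 13.5835
= 353.37 mm

353.37 mm


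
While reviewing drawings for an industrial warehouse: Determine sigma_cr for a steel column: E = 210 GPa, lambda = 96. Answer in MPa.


sigma_cr = pi^2 * E / lambda^2
= 9.8696 * 210000.0 / 96^2
= 9.8696 * 210000.0 / 9216
= 224.8933 MPa

224.8933 MPa


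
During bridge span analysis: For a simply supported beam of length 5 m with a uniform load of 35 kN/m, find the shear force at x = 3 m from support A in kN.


R_A = w * L / 2 = 35 * 5 / 2 = 87.5 kN
V(x) = R_A - w * x = 87.5 - 35 * 3
= -17.5 kN

-17.5 kN


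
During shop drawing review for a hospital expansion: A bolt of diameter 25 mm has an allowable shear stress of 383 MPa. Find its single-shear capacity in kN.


A = pi * d^2 / 4 = pi * 25^2 / 4 = 490.8739 mm^2
V = f_v * A / 1000 = 383 * 490.8739 / 1000
= 188.0047 kN

188.0047 kN


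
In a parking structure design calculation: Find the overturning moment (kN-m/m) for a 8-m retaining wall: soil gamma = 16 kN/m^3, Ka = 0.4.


Pa = 0.5 * Ka * gamma * H^2
= 0.5 * 0.4 * 16 * 8^2
= 204.8 kN/m
Arm = H / 3 = 8 / 3 = 2.6667 m
Mo = Pa * arm = Pa * H / 3 = 204.8 * 8 / 3 = 546.1333 kN-m/m

546.1333 kN-m/m


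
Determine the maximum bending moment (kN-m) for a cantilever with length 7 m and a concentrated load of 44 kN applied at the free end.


For a cantilever with a point load at the free end:
M_max = P * L = 44 * 7 = 308 kN-m

308 kN-m


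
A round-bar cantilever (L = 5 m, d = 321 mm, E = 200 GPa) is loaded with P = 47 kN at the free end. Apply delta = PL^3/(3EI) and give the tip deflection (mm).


I = pi * d^4 / 64 = pi * 321^4 / 64 = 521182744.29 mm^4
L = 5000.0 mm, P = 47000.0 N, E = 200000.0 MPa
delta = P * L^3 / (3 * E * I)
= 47000.0 * 5000.0^3 / (3 * 200000.0 * 521182744.29)
= 18.7874 mm

18.7874 mm


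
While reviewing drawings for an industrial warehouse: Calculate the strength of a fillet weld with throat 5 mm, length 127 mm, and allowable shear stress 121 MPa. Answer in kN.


Strength = throat * length * allowable stress
= 5 * 127 * 121 N
= 76835 N
= 76.83 kN

76.83 kN


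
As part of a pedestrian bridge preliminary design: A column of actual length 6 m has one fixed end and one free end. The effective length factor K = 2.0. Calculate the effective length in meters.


L_eff = K * L
= 2.0 * 6
= 12.0 m

12.0 m


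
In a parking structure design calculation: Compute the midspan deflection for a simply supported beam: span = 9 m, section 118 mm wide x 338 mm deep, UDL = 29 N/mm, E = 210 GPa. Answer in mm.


I = 118 * 338^3 / 12 = 379708974.67 mm^4
L = 9000.0 mm, w = 29 N/mm, E = 210000.0 MPa
delta = 5 * w * L^4 / (384 * E * I)
= 5 * 29 * 9000.0^4 / (384 * 210000.0 * 379708974.67)
= 31.0697 mm

31.0697 mm


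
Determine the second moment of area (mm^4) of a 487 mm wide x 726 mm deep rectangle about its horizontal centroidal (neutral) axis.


I = b * h^3 / 12
= 487 * 726^3 / 12
= 487 * 382657176 / 12
= 15529503726.0 mm^4

15529503726.0 mm^4


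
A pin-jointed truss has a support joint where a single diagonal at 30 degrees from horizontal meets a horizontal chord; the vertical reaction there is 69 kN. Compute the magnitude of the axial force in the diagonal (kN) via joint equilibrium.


At the joint, only the diagonal has a vertical component, so vertical equilibrium gives:
F * sin(30) = 69
F = 69 / sin(30)
= 69 / 0.5
= 138.0 kN

138.0 kN
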